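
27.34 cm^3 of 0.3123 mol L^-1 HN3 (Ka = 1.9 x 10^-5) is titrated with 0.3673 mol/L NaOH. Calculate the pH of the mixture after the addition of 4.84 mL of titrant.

Initial n(HN3) = 0.3123 x 0.02734 = 0.008538 mol.
n(NaOH) added = 0.3673 x 0.004840 = 0.001778 mol, converting that many moles of HN3 to N3-.
Remaining n(HN3) = 0.006761 mol; n(N3-) = 0.001778 mol.
By Henderson-Hasselbalch, pH = pKa + log([A^-]/[HA]) = 4.72 + log(0.001778/0.006761) = 4.72 + (-0.58) = 4.14.

4.14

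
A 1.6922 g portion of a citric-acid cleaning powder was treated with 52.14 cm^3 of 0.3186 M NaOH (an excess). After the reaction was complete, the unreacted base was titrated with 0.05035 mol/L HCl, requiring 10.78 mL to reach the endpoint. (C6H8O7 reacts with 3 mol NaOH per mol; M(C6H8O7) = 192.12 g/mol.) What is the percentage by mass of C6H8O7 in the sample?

60.8%

Total n(NaOH) added = 0.3186 x 0.05214 = 0.01661 mol.
n(HCl) used = 0.05035 x 0.01078 = 0.0005428 mol, which equals the excess n(NaOH).
So n(NaOH) consumed by the sample = 0.01661 - 0.0005428 = 0.01607 mol.
n(C6H8O7) = 0.01607 / 3 = 0.005356 mol.
mass C6H8O7 = 0.005356 x 192.12 = 1.029 g, so %C6H8O7 = 1.029/1.6922 x 100 = 60.8%.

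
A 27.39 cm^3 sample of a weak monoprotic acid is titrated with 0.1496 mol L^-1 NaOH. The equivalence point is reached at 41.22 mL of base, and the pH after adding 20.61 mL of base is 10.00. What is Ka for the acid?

1.0 x 10^-10

20.61 mL is half of the equivalence volume, so this is the half-equivalence point where [HA] = [A^-].
At half-equivalence pH = pKa, so pKa = 10.00.
Ka = 10^(-10.00) = 1.0 x 10^-10.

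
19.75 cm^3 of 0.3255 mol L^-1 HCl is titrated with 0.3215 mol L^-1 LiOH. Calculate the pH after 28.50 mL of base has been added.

12.75

n(acid) = 0.3255 x 0.01975 = 0.006429 mol; n(LiOH) added = 0.3215 x 0.02850 = 0.009163 mol.
Base is in excess by 0.009163 - 0.006429 = 0.002734 mol in a total volume of 0.04825 L.
[OH^-] = 0.002734/0.04825 = 0.05667 M, so pOH = 1.25 and pH = 14.00 - 1.25 = 12.75.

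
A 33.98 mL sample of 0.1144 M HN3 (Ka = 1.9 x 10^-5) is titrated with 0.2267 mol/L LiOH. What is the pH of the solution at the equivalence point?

8.80

n(HN3) = 0.1144 x 0.03398 = 0.003887 mol; V(LiOH) at equivalence = 0.003887/0.2267 = 0.01715 L.
At equivalence all the acid is converted to N3-; total volume = 0.03398 + 0.01715 = 0.05113 L, so [N3-] = 0.003887/0.05113 = 0.07603 M.
Kb = Kw/Ka = 1.0e-14 / 1.9 x 10^-5 = 5.26e-10.
[OH^-] = sqrt(Kb x [N3-]) = sqrt(5.26e-10 x 0.07603) = 6.33e-6 M.
pOH = 5.20, so pH = 14.00 - 5.20 = 8.80.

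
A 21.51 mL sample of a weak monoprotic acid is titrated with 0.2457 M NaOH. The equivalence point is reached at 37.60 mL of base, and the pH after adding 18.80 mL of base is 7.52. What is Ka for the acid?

18.80 mL is half of the equivalence volume, so this is the half-equivalence point where [HA] = [A^-].
At half-equivalence pH = pKa, so pKa = 7.52.
Ka = 10^(-7.52) = 3.0 x 10^-8.

3.0 x 10^-8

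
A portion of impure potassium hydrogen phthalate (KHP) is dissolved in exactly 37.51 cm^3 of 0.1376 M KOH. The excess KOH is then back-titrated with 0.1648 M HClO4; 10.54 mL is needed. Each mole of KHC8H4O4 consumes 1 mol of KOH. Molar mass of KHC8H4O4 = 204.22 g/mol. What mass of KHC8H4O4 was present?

Total n(KOH) added = 0.1376 x 0.03751 = 0.005161 mol.
n(HClO4) used = 0.1648 x 0.01054 = 0.001737 mol, which equals the excess n(KOH).
So n(KOH) consumed by the sample = 0.005161 - 0.001737 = 0.003424 mol.
n(KHC8H4O4) = 0.003424 / 1 = 0.003424 mol.
mass = 0.003424 mol x 204.22 g/mol = 0.699 g.

0.699 g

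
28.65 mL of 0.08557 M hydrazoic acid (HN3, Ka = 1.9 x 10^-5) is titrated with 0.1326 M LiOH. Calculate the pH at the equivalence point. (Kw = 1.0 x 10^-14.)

n(HN3) = 0.08557 x 0.02865 = 0.002452 mol; V(LiOH) at equivalence = 0.002452/0.1326 = 0.01849 L.
At equivalence all the acid is converted to N3-; total volume = 0.02865 + 0.01849 = 0.04714 L, so [N3-] = 0.002452/0.04714 = 0.05201 M.
Kb = Kw/Ka = 1.0e-14 / 1.9 x 10^-5 = 5.26e-10.
[OH^-] = sqrt(Kb x [N3-]) = sqrt(5.26e-10 x 0.05201) = 5.23e-6 M.
pOH = 5.28, so pH = 14.00 - 5.28 = 8.72.

8.72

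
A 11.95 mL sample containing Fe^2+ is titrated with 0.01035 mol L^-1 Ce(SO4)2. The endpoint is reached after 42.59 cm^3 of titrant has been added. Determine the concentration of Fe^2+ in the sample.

0.0369 M

n(Ce(SO4)2) = 0.01035 x 0.04259 = 0.0004408 mol.
From the balanced equation, 1 mol Ce(SO4)2 reacts with 1 mol Fe^2+, so n(Fe^2+) = 0.0004408 x 1/1 = 0.0004408 mol.
[Fe^2+] = 0.0004408 / 0.01195 L = 0.0369 M.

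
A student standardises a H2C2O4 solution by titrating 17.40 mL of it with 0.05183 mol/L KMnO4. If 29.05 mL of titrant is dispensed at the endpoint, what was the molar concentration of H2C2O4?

0.216 M

n(KMnO4) = 0.05183 x 0.02905 = 0.001506 mol.
From the balanced equation, 2 mol KMnO4 reacts with 5 mol H2C2O4, so n(H2C2O4) = 0.001506 x 5/2 = 0.003764 mol.
[H2C2O4] = 0.003764 / 0.01740 L = 0.216 M.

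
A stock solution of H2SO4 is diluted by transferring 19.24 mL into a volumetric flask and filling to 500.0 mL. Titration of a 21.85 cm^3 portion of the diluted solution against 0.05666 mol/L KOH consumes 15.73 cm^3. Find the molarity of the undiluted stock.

0.530 M

n(KOH) = 0.05666 x 0.01573 = 0.0008913 mol.
n(H2SO4) in the aliquot = 0.0008913 x 1/2 = 0.0004456 mol.
[diluted H2SO4] = 0.0004456 / 0.02185 = 0.02040 M.
Dilution factor = 500.0/19.24 = 25.99, so [stock] = 0.02040 x 25.99 = 0.530 M.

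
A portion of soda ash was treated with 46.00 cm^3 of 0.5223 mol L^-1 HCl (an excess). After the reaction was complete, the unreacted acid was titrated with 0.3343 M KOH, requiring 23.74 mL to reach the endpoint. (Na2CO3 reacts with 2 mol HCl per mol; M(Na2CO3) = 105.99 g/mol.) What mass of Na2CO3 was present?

0.853 g

Total n(HCl) added = 0.5223 x 0.04600 = 0.02403 mol.
n(KOH) used = 0.3343 x 0.02374 = 0.007936 mol, which equals the excess n(HCl).
So n(HCl) consumed by the sample = 0.02403 - 0.007936 = 0.01609 mol.
n(Na2CO3) = 0.01609 / 2 = 0.008045 mol.
mass = 0.008045 mol x 105.99 g/mol = 0.853 g.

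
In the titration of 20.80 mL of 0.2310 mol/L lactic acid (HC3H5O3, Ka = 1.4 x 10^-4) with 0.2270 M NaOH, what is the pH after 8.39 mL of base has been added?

3.67

Initial n(HC3H5O3) = 0.2310 x 0.02080 = 0.004805 mol.
n(NaOH) added = 0.2270 x 0.008390 = 0.001905 mol, converting that many moles of HC3H5O3 to C3H5O3-.
Remaining n(HC3H5O3) = 0.002900 mol; n(C3H5O3-) = 0.001905 mol.
By Henderson-Hasselbalch, pH = pKa + log([A^-]/[HA]) = 3.85 + log(0.001905/0.002900) = 3.85 + (-0.18) = 3.67.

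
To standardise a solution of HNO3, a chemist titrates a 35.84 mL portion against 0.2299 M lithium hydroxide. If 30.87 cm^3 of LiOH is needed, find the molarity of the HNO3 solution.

0.198 M

n(LiOH) delivered = 0.2299 x 0.03087 = 0.007097 mol.
For a 1:1 reaction, n(HNO3) = 0.007097 mol.
[HNO3] = 0.007097 mol / 0.03584 L = 0.198 M.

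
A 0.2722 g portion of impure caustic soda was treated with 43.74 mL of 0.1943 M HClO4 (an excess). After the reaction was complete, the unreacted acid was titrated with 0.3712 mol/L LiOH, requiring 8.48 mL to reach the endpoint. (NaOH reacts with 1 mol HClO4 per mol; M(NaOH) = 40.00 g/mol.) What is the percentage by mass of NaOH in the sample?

78.6%

Total n(HClO4) added = 0.1943 x 0.04374 = 0.008499 mol.
n(LiOH) used = 0.3712 x 0.008480 = 0.003148 mol, which equals the excess n(HClO4).
So n(HClO4) consumed by the sample = 0.008499 - 0.003148 = 0.005351 mol.
n(NaOH) = 0.005351 / 1 = 0.005351 mol.
mass NaOH = 0.005351 x 40.00 = 0.2140 g, so %NaOH = 0.2140/0.2722 x 100 = 78.6%.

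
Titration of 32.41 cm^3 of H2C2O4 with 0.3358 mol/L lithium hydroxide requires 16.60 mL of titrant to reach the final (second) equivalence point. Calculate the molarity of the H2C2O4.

n(LiOH) = 0.3358 x 0.01660 = 0.005574 mol.
At the final (second) equivalence point, 2 mol OH^- react per mol H2C2O4, so n(H2C2O4) = 0.005574 / 2 = 0.002787 mol.
[H2C2O4] = 0.002787 / 0.03241 L = 0.0860 M.

0.0860 M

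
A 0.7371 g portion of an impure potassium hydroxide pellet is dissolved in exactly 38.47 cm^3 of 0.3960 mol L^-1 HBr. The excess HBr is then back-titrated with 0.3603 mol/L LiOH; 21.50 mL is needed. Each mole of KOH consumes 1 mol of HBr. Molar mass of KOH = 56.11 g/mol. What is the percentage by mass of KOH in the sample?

Total n(HBr) added = 0.3960 x 0.03847 = 0.01523 mol.
n(LiOH) used = 0.3603 x 0.02150 = 0.007746 mol, which equals the excess n(HBr).
So n(HBr) consumed by the sample = 0.01523 - 0.007746 = 0.007488 mol.
n(KOH) = 0.007488 / 1 = 0.007488 mol.
mass KOH = 0.007488 x 56.11 = 0.4201 g, so %KOH = 0.4201/0.7371 x 100 = 57.0%.

57.0%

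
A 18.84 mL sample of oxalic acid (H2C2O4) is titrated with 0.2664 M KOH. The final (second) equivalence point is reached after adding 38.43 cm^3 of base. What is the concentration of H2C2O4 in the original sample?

n(KOH) = 0.2664 x 0.03843 = 0.01024 mol.
At the final (second) equivalence point, 2 mol OH^- react per mol H2C2O4, so n(H2C2O4) = 0.01024 / 2 = 0.005119 mol.
[H2C2O4] = 0.005119 / 0.01884 L = 0.272 M.

0.272 M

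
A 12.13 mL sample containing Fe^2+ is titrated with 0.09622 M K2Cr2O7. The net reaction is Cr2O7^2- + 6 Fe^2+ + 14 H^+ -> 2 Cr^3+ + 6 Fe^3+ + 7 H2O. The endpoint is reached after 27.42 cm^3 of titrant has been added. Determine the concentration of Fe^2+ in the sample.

1.31 M

n(K2Cr2O7) = 0.09622 x 0.02742 = 0.002638 mol.
From the balanced equation, 1 mol K2Cr2O7 reacts with 6 mol Fe^2+, so n(Fe^2+) = 0.002638 x 6/1 = 0.01583 mol.
[Fe^2+] = 0.01583 / 0.01213 L = 1.31 M.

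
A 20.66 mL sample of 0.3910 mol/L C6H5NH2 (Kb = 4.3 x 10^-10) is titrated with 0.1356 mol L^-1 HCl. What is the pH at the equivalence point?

2.82

n(C6H5NH2) = 0.3910 x 0.02066 = 0.008078 mol; V(HCl) at equivalence = 0.008078/0.1356 = 0.05957 L.
At equivalence the base is fully converted to C6H5NH3+; total volume = 0.08023 L, so [C6H5NH3+] = 0.008078/0.08023 = 0.1007 M.
Ka(C6H5NH3+) = Kw/Kb = 1.0e-14 / 4.3 x 10^-10 = 2.33e-5.
[H^+] = sqrt(Ka x [C6H5NH3+]) = sqrt(2.33e-5 x 0.1007) = 0.00153 M.
pH = -log(0.00153) = 2.82.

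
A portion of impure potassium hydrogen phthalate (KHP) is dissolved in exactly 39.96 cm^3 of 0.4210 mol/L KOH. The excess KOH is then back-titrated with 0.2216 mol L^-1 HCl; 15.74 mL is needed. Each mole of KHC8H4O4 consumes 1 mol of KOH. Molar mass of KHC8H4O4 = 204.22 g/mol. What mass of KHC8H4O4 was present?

2.72 g

Total n(KOH) added = 0.4210 x 0.03996 = 0.01682 mol.
n(HCl) used = 0.2216 x 0.01574 = 0.003488 mol, which equals the excess n(KOH).
So n(KOH) consumed by the sample = 0.01682 - 0.003488 = 0.01334 mol.
n(KHC8H4O4) = 0.01334 / 1 = 0.01334 mol.
mass = 0.01334 mol x 204.22 g/mol = 2.72 g.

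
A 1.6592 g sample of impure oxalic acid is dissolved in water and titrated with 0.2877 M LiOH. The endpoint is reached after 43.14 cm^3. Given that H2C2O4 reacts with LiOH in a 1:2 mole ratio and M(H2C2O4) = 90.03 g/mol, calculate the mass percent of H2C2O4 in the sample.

n(LiOH) = 0.2877 x 0.04314 = 0.01241 mol.
n(H2C2O4) = 0.01241 / 2 = 0.006206 mol.
mass of H2C2O4 = 0.006206 x 90.03 = 0.5587 g.
% purity = 0.5587 / 1.6592 x 100 = 33.7%.

33.7%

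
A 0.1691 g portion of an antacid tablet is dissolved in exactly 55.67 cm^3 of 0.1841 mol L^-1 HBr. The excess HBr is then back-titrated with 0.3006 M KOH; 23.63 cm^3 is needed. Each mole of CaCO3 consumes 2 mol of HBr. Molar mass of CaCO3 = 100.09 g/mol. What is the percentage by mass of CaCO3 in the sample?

93.1%

Total n(HBr) added = 0.1841 x 0.05567 = 0.01025 mol.
n(KOH) used = 0.3006 x 0.02363 = 0.007103 mol, which equals the excess n(HBr).
So n(HBr) consumed by the sample = 0.01025 - 0.007103 = 0.003146 mol.
n(CaCO3) = 0.003146 / 2 = 0.001573 mol.
mass CaCO3 = 0.001573 x 100.09 = 0.1574 g, so %CaCO3 = 0.1574/0.1691 x 100 = 93.1%.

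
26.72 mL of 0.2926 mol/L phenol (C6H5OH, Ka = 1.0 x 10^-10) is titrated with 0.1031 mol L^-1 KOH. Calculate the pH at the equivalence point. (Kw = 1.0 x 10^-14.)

n(C6H5OH) = 0.2926 x 0.02672 = 0.007818 mol; V(KOH) at equivalence = 0.007818/0.1031 = 0.07583 L.
At equivalence all the acid is converted to C6H5O-; total volume = 0.02672 + 0.07583 = 0.1026 L, so [C6H5O-] = 0.007818/0.1026 = 0.07624 M.
Kb = Kw/Ka = 1.0e-14 / 1.0 x 10^-10 = 0.000100.
[OH^-] = sqrt(Kb x [C6H5O-]) = sqrt(0.000100 x 0.07624) = 0.00276 M.
pOH = 2.56, so pH = 14.00 - 2.56 = 11.44.

11.44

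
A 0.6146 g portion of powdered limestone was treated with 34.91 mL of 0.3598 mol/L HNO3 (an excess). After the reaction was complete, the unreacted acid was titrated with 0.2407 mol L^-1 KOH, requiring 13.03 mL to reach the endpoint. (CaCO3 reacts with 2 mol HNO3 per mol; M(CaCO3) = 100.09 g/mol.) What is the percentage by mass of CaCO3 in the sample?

76.7%

Total n(HNO3) added = 0.3598 x 0.03491 = 0.01256 mol.
n(KOH) used = 0.2407 x 0.01303 = 0.003136 mol, which equals the excess n(HNO3).
So n(HNO3) consumed by the sample = 0.01256 - 0.003136 = 0.009424 mol.
n(CaCO3) = 0.009424 / 2 = 0.004712 mol.
mass CaCO3 = 0.004712 x 100.09 = 0.4716 g, so %CaCO3 = 0.4716/0.6146 x 100 = 76.7%.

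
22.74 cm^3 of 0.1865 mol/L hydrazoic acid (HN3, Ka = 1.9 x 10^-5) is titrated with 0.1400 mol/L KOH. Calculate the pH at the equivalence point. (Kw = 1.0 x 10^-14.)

8.81

n(HN3) = 0.1865 x 0.02274 = 0.004241 mol; V(KOH) at equivalence = 0.004241/0.1400 = 0.03029 L.
At equivalence all the acid is converted to N3-; total volume = 0.02274 + 0.03029 = 0.05303 L, so [N3-] = 0.004241/0.05303 = 0.07997 M.
Kb = Kw/Ka = 1.0e-14 / 1.9 x 10^-5 = 5.26e-10.
[OH^-] = sqrt(Kb x [N3-]) = sqrt(5.26e-10 x 0.07997) = 6.49e-6 M.
pOH = 5.19, so pH = 14.00 - 5.19 = 8.81.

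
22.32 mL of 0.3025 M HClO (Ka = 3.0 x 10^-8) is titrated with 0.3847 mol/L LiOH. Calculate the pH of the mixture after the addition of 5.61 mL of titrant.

Initial n(HClO) = 0.3025 x 0.02232 = 0.006752 mol.
n(LiOH) added = 0.3847 x 0.005610 = 0.002158 mol, converting that many moles of HClO to ClO-.
Remaining n(HClO) = 0.004594 mol; n(ClO-) = 0.002158 mol.
By Henderson-Hasselbalch, pH = pKa + log([A^-]/[HA]) = 7.52 + log(0.002158/0.004594) = 7.52 + (-0.33) = 7.19.

7.19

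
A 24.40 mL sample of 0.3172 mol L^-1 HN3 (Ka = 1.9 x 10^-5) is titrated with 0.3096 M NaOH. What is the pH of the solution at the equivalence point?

n(HN3) = 0.3172 x 0.02440 = 0.007740 mol; V(NaOH) at equivalence = 0.007740/0.3096 = 0.02500 L.
At equivalence all the acid is converted to N3-; total volume = 0.02440 + 0.02500 = 0.04940 L, so [N3-] = 0.007740/0.04940 = 0.1567 M.
Kb = Kw/Ka = 1.0e-14 / 1.9 x 10^-5 = 5.26e-10.
[OH^-] = sqrt(Kb x [N3-]) = sqrt(5.26e-10 x 0.1567) = 9.08e-6 M.
pOH = 5.04, so pH = 14.00 - 5.04 = 8.96.

8.96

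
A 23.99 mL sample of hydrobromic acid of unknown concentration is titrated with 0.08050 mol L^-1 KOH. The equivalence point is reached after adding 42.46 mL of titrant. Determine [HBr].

0.142 M

n(KOH) delivered = 0.08050 x 0.04246 = 0.003418 mol.
For a 1:1 reaction, n(HBr) = 0.003418 mol.
[HBr] = 0.003418 mol / 0.02399 L = 0.142 M.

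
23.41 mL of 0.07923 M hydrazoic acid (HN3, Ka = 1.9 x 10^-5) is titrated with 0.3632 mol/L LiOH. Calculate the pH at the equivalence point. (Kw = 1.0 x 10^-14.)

8.77

n(HN3) = 0.07923 x 0.02341 = 0.001855 mol; V(LiOH) at equivalence = 0.001855/0.3632 = 0.005107 L.
At equivalence all the acid is converted to N3-; total volume = 0.02341 + 0.005107 = 0.02852 L, so [N3-] = 0.001855/0.02852 = 0.06504 M.
Kb = Kw/Ka = 1.0e-14 / 1.9 x 10^-5 = 5.26e-10.
[OH^-] = sqrt(Kb x [N3-]) = sqrt(5.26e-10 x 0.06504) = 5.85e-6 M.
pOH = 5.23, so pH = 14.00 - 5.23 = 8.77.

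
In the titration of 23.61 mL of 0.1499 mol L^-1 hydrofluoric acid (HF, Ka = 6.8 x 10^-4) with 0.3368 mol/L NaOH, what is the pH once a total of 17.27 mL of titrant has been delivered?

12.75

n(acid) = 0.1499 x 0.02361 = 0.003539 mol; n(NaOH) added = 0.3368 x 0.01727 = 0.005817 mol.
Base is in excess by 0.005817 - 0.003539 = 0.002277 mol in a total volume of 0.04088 L.
[OH^-] = 0.002277/0.04088 = 0.05571 M, so pOH = 1.25 and pH = 14.00 - 1.25 = 12.75.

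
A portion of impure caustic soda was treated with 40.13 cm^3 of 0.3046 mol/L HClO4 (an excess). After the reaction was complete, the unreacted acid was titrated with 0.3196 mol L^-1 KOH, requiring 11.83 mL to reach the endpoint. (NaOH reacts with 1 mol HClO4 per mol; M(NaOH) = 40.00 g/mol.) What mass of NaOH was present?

Total n(HClO4) added = 0.3046 x 0.04013 = 0.01222 mol.
n(KOH) used = 0.3196 x 0.01183 = 0.003781 mol, which equals the excess n(HClO4).
So n(HClO4) consumed by the sample = 0.01222 - 0.003781 = 0.008443 mol.
n(NaOH) = 0.008443 / 1 = 0.008443 mol.
mass = 0.008443 mol x 40.00 g/mol = 0.338 g.

0.338 g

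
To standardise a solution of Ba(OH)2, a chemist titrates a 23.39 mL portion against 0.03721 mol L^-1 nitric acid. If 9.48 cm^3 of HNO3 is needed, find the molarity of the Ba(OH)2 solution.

0.00754 M

n(HNO3) delivered = 0.03721 x 0.009480 = 0.0003528 mol.
The reaction is 1 Ba(OH)2 + 2 HNO3, so n(Ba(OH)2) = 0.0003528 x 1/2 = 0.0001764 mol.
[Ba(OH)2] = 0.0001764 mol / 0.02339 L = 0.00754 M.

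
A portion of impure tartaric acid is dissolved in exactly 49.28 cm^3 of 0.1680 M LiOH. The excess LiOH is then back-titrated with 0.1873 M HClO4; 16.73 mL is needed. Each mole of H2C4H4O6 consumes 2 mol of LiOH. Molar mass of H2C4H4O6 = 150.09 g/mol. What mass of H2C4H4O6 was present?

Total n(LiOH) added = 0.1680 x 0.04928 = 0.008279 mol.
n(HClO4) used = 0.1873 x 0.01673 = 0.003134 mol, which equals the excess n(LiOH).
So n(LiOH) consumed by the sample = 0.008279 - 0.003134 = 0.005146 mol.
n(H2C4H4O6) = 0.005146 / 2 = 0.002573 mol.
mass = 0.002573 mol x 150.09 g/mol = 0.386 g.

0.386 g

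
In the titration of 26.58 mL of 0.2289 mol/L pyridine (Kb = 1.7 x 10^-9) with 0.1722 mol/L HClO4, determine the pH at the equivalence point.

n(C5H5N) = 0.2289 x 0.02658 = 0.006084 mol; V(HClO4) at equivalence = 0.006084/0.1722 = 0.03533 L.
At equivalence the base is fully converted to C5H5NH+; total volume = 0.06191 L, so [C5H5NH+] = 0.006084/0.06191 = 0.09827 M.
Ka(C5H5NH+) = Kw/Kb = 1.0e-14 / 1.7 x 10^-9 = 5.88e-6.
[H^+] = sqrt(Ka x [C5H5NH+]) = sqrt(5.88e-6 x 0.09827) = 0.000760 M.
pH = -log(0.000760) = 3.12.

3.12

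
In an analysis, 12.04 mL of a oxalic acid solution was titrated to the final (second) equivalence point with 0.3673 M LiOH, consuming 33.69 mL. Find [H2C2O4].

0.514 M

n(LiOH) = 0.3673 x 0.03369 = 0.01237 mol.
At the final (second) equivalence point, 2 mol OH^- react per mol H2C2O4, so n(H2C2O4) = 0.01237 / 2 = 0.006187 mol.
[H2C2O4] = 0.006187 / 0.01204 L = 0.514 M.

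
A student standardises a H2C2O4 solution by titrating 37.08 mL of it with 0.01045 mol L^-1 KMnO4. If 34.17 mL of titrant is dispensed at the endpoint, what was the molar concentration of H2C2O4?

n(KMnO4) = 0.01045 x 0.03417 = 0.0003571 mol.
From the balanced equation, 2 mol KMnO4 reacts with 5 mol H2C2O4, so n(H2C2O4) = 0.0003571 x 5/2 = 0.0008927 mol.
[H2C2O4] = 0.0008927 / 0.03708 L = 0.0241 M.

0.0241 M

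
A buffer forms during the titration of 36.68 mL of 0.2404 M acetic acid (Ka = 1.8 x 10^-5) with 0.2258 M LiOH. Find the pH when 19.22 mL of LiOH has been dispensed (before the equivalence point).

Initial n(CH3COOH) = 0.2404 x 0.03668 = 0.008818 mol.
n(LiOH) added = 0.2258 x 0.01922 = 0.004340 mol, converting that many moles of CH3COOH to CH3COO-.
Remaining n(CH3COOH) = 0.004478 mol; n(CH3COO-) = 0.004340 mol.
By Henderson-Hasselbalch, pH = pKa + log([A^-]/[HA]) = 4.74 + log(0.004340/0.004478) = 4.74 + (-0.01) = 4.73.

4.73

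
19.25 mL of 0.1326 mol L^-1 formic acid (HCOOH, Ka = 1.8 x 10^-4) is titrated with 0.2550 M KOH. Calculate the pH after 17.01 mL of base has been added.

12.69

n(acid) = 0.1326 x 0.01925 = 0.002553 mol; n(KOH) added = 0.2550 x 0.01701 = 0.004338 mol.
Base is in excess by 0.004338 - 0.002553 = 0.001785 mol in a total volume of 0.03626 L.
[OH^-] = 0.001785/0.03626 = 0.04923 M, so pOH = 1.31 and pH = 14.00 - 1.31 = 12.69.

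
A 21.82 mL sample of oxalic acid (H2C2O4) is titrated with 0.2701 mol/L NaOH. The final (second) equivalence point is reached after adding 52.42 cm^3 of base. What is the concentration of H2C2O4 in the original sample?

n(NaOH) = 0.2701 x 0.05242 = 0.01416 mol.
At the final (second) equivalence point, 2 mol OH^- react per mol H2C2O4, so n(H2C2O4) = 0.01416 / 2 = 0.007079 mol.
[H2C2O4] = 0.007079 / 0.02182 L = 0.324 M.

0.324 M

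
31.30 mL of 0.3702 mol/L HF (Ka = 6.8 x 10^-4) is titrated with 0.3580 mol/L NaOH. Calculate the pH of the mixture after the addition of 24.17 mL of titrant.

3.64

Initial n(HF) = 0.3702 x 0.03130 = 0.01159 mol.
n(NaOH) added = 0.3580 x 0.02417 = 0.008653 mol, converting that many moles of HF to F-.
Remaining n(HF) = 0.002934 mol; n(F-) = 0.008653 mol.
By Henderson-Hasselbalch, pH = pKa + log([A^-]/[HA]) = 3.17 + log(0.008653/0.002934) = 3.17 + (+0.47) = 3.64.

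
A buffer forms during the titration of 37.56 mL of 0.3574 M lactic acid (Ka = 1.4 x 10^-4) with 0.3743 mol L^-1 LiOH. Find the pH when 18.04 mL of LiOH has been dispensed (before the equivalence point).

3.86

Initial n(HC3H5O3) = 0.3574 x 0.03756 = 0.01342 mol.
n(LiOH) added = 0.3743 x 0.01804 = 0.006752 mol, converting that many moles of HC3H5O3 to C3H5O3-.
Remaining n(HC3H5O3) = 0.006672 mol; n(C3H5O3-) = 0.006752 mol.
By Henderson-Hasselbalch, pH = pKa + log([A^-]/[HA]) = 3.85 + log(0.006752/0.006672) = 3.85 + (+0.01) = 3.86.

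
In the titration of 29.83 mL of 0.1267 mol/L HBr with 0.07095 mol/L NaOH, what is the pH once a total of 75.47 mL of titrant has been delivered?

n(acid) = 0.1267 x 0.02983 = 0.003779 mol; n(NaOH) added = 0.07095 x 0.07547 = 0.005355 mol.
Base is in excess by 0.005355 - 0.003779 = 0.001575 mol in a total volume of 0.1053 L.
[OH^-] = 0.001575/0.1053 = 0.01496 M, so pOH = 1.83 and pH = 14.00 - 1.83 = 12.17.

12.17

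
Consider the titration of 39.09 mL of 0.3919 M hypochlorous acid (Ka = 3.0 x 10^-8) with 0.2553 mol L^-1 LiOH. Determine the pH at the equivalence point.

n(HClO) = 0.3919 x 0.03909 = 0.01532 mol; V(LiOH) at equivalence = 0.01532/0.2553 = 0.06001 L.
At equivalence all the acid is converted to ClO-; total volume = 0.03909 + 0.06001 = 0.09910 L, so [ClO-] = 0.01532/0.09910 = 0.1546 M.
Kb = Kw/Ka = 1.0e-14 / 3.0 x 10^-8 = 3.33e-7.
[OH^-] = sqrt(Kb x [ClO-]) = sqrt(3.33e-7 x 0.1546) = 0.000227 M.
pOH = 3.64, so pH = 14.00 - 3.64 = 10.36.

10.36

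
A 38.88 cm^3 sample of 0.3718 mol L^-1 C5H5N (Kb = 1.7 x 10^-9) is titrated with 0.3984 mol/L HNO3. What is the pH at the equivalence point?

2.97

n(C5H5N) = 0.3718 x 0.03888 = 0.01446 mol; V(HNO3) at equivalence = 0.01446/0.3984 = 0.03628 L.
At equivalence the base is fully converted to C5H5NH+; total volume = 0.07516 L, so [C5H5NH+] = 0.01446/0.07516 = 0.1923 M.
Ka(C5H5NH+) = Kw/Kb = 1.0e-14 / 1.7 x 10^-9 = 5.88e-6.
[H^+] = sqrt(Ka x [C5H5NH+]) = sqrt(5.88e-6 x 0.1923) = 0.00106 M.
pH = -log(0.00106) = 2.97.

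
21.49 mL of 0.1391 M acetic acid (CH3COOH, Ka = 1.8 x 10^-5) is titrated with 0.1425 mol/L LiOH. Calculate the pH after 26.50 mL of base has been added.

12.21

n(acid) = 0.1391 x 0.02149 = 0.002989 mol; n(LiOH) added = 0.1425 x 0.02650 = 0.003776 mol.
Base is in excess by 0.003776 - 0.002989 = 0.0007870 mol in a total volume of 0.04799 L.
[OH^-] = 0.0007870/0.04799 = 0.01640 M, so pOH = 1.79 and pH = 14.00 - 1.79 = 12.21.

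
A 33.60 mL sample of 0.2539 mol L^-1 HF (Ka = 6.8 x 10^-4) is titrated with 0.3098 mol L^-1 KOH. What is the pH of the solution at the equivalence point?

8.16

n(HF) = 0.2539 x 0.03360 = 0.008531 mol; V(KOH) at equivalence = 0.008531/0.3098 = 0.02754 L.
At equivalence all the acid is converted to F-; total volume = 0.03360 + 0.02754 = 0.06114 L, so [F-] = 0.008531/0.06114 = 0.1395 M.
Kb = Kw/Ka = 1.0e-14 / 6.8 x 10^-4 = 1.47e-11.
[OH^-] = sqrt(Kb x [F-]) = sqrt(1.47e-11 x 0.1395) = 1.43e-6 M.
pOH = 5.84, so pH = 14.00 - 5.84 = 8.16.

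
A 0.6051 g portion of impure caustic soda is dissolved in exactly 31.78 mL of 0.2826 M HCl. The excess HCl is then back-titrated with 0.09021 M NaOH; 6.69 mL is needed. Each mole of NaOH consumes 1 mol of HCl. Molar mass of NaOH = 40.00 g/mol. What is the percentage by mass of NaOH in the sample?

Total n(HCl) added = 0.2826 x 0.03178 = 0.008981 mol.
n(NaOH) used = 0.09021 x 0.006690 = 0.0006035 mol, which equals the excess n(HCl).
So n(HCl) consumed by the sample = 0.008981 - 0.0006035 = 0.008378 mol.
n(NaOH) = 0.008378 / 1 = 0.008378 mol.
mass NaOH = 0.008378 x 40.00 = 0.3351 g, so %NaOH = 0.3351/0.6051 x 100 = 55.4%.

55.4%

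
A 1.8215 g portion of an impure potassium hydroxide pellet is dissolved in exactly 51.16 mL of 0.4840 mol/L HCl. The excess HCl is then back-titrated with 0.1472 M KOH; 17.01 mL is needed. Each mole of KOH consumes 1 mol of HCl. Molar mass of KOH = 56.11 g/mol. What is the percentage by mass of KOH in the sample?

Total n(HCl) added = 0.4840 x 0.05116 = 0.02476 mol.
n(KOH) used = 0.1472 x 0.01701 = 0.002504 mol, which equals the excess n(HCl).
So n(HCl) consumed by the sample = 0.02476 - 0.002504 = 0.02226 mol.
n(KOH) = 0.02226 / 1 = 0.02226 mol.
mass KOH = 0.02226 x 56.11 = 1.249 g, so %KOH = 1.249/1.8215 x 100 = 68.6%.

68.6%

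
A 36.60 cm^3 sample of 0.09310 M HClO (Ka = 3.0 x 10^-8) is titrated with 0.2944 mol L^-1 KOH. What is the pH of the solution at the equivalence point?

10.19

n(HClO) = 0.09310 x 0.03660 = 0.003407 mol; V(KOH) at equivalence = 0.003407/0.2944 = 0.01157 L.
At equivalence all the acid is converted to ClO-; total volume = 0.03660 + 0.01157 = 0.04817 L, so [ClO-] = 0.003407/0.04817 = 0.07073 M.
Kb = Kw/Ka = 1.0e-14 / 3.0 x 10^-8 = 3.33e-7.
[OH^-] = sqrt(Kb x [ClO-]) = sqrt(3.33e-7 x 0.07073) = 0.000154 M.
pOH = 3.81, so pH = 14.00 - 3.81 = 10.19.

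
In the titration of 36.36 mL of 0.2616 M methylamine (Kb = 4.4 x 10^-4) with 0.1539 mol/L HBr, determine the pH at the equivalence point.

5.83

n(CH3NH2) = 0.2616 x 0.03636 = 0.009512 mol; V(HBr) at equivalence = 0.009512/0.1539 = 0.06180 L.
At equivalence the base is fully converted to CH3NH3+; total volume = 0.09816 L, so [CH3NH3+] = 0.009512/0.09816 = 0.09690 M.
Ka(CH3NH3+) = Kw/Kb = 1.0e-14 / 4.4 x 10^-4 = 2.27e-11.
[H^+] = sqrt(Ka x [CH3NH3+]) = sqrt(2.27e-11 x 0.09690) = 1.48e-6 M.
pH = -log(1.48e-6) = 5.83.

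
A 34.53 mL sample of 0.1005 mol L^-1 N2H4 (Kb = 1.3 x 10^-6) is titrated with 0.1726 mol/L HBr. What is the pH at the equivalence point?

4.66

n(N2H4) = 0.1005 x 0.03453 = 0.003470 mol; V(HBr) at equivalence = 0.003470/0.1726 = 0.02011 L.
At equivalence the base is fully converted to N2H5+; total volume = 0.05464 L, so [N2H5+] = 0.003470/0.05464 = 0.06352 M.
Ka(N2H5+) = Kw/Kb = 1.0e-14 / 1.3 x 10^-6 = 7.69e-9.
[H^+] = sqrt(Ka x [N2H5+]) = sqrt(7.69e-9 x 0.06352) = 2.21e-5 M.
pH = -log(2.21e-5) = 4.66.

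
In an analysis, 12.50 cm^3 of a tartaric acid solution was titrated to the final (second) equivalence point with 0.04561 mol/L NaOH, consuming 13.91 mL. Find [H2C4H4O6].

0.0254 M

n(NaOH) = 0.04561 x 0.01391 = 0.0006344 mol.
At the final (second) equivalence point, 2 mol OH^- react per mol H2C4H4O6, so n(H2C4H4O6) = 0.0006344 / 2 = 0.0003172 mol.
[H2C4H4O6] = 0.0003172 / 0.01250 L = 0.0254 M.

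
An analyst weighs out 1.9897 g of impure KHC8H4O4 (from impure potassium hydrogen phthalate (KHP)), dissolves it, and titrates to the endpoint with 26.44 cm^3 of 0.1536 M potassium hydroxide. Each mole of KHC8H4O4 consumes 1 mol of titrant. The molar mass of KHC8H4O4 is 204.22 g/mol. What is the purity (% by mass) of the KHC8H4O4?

41.7%

n(KOH) = 0.1536 x 0.02644 = 0.004061 mol.
n(KHC8H4O4) = 0.004061 / 1 = 0.004061 mol.
mass of KHC8H4O4 = 0.004061 x 204.22 = 0.8294 g.
% purity = 0.8294 / 1.9897 x 100 = 41.7%.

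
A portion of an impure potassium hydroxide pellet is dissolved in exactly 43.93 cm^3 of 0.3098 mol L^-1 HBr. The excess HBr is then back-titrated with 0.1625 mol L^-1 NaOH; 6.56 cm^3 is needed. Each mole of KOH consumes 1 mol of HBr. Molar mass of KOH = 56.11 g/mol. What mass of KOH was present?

0.704 g

Total n(HBr) added = 0.3098 x 0.04393 = 0.01361 mol.
n(NaOH) used = 0.1625 x 0.006560 = 0.001066 mol, which equals the excess n(HBr).
So n(HBr) consumed by the sample = 0.01361 - 0.001066 = 0.01254 mol.
n(KOH) = 0.01254 / 1 = 0.01254 mol.
mass = 0.01254 mol x 56.11 g/mol = 0.704 g.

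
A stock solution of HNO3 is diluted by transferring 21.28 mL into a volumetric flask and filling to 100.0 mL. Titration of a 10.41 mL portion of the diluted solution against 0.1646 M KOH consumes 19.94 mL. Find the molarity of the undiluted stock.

1.48 M

n(KOH) = 0.1646 x 0.01994 = 0.003282 mol.
n(HNO3) in the aliquot = 0.003282 mol.
[diluted HNO3] = 0.003282 / 0.01041 = 0.3153 M.
Dilution factor = 100.0/21.28 = 4.699, so [stock] = 0.3153 x 4.699 = 1.48 M.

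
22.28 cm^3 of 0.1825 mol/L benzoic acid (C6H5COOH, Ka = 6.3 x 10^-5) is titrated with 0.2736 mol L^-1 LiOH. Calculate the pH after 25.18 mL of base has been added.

12.77

n(acid) = 0.1825 x 0.02228 = 0.004066 mol; n(LiOH) added = 0.2736 x 0.02518 = 0.006889 mol.
Base is in excess by 0.006889 - 0.004066 = 0.002823 mol in a total volume of 0.04746 L.
[OH^-] = 0.002823/0.04746 = 0.05948 M, so pOH = 1.23 and pH = 14.00 - 1.23 = 12.77.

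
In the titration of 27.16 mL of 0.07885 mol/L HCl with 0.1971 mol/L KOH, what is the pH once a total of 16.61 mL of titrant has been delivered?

n(acid) = 0.07885 x 0.02716 = 0.002142 mol; n(KOH) added = 0.1971 x 0.01661 = 0.003274 mol.
Base is in excess by 0.003274 - 0.002142 = 0.001132 mol in a total volume of 0.04377 L.
[OH^-] = 0.001132/0.04377 = 0.02587 M, so pOH = 1.59 and pH = 14.00 - 1.59 = 12.41.

12.41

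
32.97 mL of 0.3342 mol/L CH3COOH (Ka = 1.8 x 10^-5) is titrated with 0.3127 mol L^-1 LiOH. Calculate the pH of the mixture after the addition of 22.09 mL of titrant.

Initial n(CH3COOH) = 0.3342 x 0.03297 = 0.01102 mol.
n(LiOH) added = 0.3127 x 0.02209 = 0.006908 mol, converting that many moles of CH3COOH to CH3COO-.
Remaining n(CH3COOH) = 0.004111 mol; n(CH3COO-) = 0.006908 mol.
By Henderson-Hasselbalch, pH = pKa + log([A^-]/[HA]) = 4.74 + log(0.006908/0.004111) = 4.74 + (+0.23) = 4.97.

4.97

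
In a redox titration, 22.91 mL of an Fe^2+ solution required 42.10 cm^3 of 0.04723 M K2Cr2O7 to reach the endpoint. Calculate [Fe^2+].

n(K2Cr2O7) = 0.04723 x 0.04210 = 0.001988 mol.
From the balanced equation, 1 mol K2Cr2O7 reacts with 6 mol Fe^2+, so n(Fe^2+) = 0.001988 x 6/1 = 0.01193 mol.
[Fe^2+] = 0.01193 / 0.02291 L = 0.521 M.

0.521 M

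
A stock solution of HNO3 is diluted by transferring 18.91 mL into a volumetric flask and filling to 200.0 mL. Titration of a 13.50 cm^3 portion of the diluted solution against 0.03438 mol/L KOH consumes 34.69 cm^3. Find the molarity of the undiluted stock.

n(KOH) = 0.03438 x 0.03469 = 0.001193 mol.
n(HNO3) in the aliquot = 0.001193 mol.
[diluted HNO3] = 0.001193 / 0.01350 = 0.08834 M.
Dilution factor = 200.0/18.91 = 10.58, so [stock] = 0.08834 x 10.58 = 0.934 M.

0.934 M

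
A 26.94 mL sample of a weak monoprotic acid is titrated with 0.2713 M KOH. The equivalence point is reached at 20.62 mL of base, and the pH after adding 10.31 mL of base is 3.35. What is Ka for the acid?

4.5 x 10^-4

10.31 mL is half of the equivalence volume, so this is the half-equivalence point where [HA] = [A^-].
At half-equivalence pH = pKa, so pKa = 3.35.
Ka = 10^(-3.35) = 4.5 x 10^-4.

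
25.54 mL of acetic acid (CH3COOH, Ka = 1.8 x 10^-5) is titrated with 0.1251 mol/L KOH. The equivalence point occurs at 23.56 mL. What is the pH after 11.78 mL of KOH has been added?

4.74

11.78 mL is exactly half the equivalence volume (23.56/2), i.e. the half-equivalence point.
There, n(HA) = n(A^-), so pH = pKa = -log(1.8 x 10^-5) = 4.74.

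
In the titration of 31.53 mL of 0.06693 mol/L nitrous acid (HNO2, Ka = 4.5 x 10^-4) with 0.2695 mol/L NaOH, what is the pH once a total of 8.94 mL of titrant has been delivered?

11.87

n(acid) = 0.06693 x 0.03153 = 0.002110 mol; n(NaOH) added = 0.2695 x 0.008940 = 0.002409 mol.
Base is in excess by 0.002409 - 0.002110 = 0.0002990 mol in a total volume of 0.04047 L.
[OH^-] = 0.0002990/0.04047 = 0.007389 M, so pOH = 2.13 and pH = 14.00 - 2.13 = 11.87.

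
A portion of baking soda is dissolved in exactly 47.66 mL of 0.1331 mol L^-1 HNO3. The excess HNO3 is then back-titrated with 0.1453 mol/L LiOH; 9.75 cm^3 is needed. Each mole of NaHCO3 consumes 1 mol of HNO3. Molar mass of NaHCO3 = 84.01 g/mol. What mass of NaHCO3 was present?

0.414 g

Total n(HNO3) added = 0.1331 x 0.04766 = 0.006344 mol.
n(LiOH) used = 0.1453 x 0.009750 = 0.001417 mol, which equals the excess n(HNO3).
So n(HNO3) consumed by the sample = 0.006344 - 0.001417 = 0.004927 mol.
n(NaHCO3) = 0.004927 / 1 = 0.004927 mol.
mass = 0.004927 mol x 84.01 g/mol = 0.414 g.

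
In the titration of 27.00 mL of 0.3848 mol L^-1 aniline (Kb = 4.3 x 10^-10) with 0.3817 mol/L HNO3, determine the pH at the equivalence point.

n(C6H5NH2) = 0.3848 x 0.02700 = 0.01039 mol; V(HNO3) at equivalence = 0.01039/0.3817 = 0.02722 L.
At equivalence the base is fully converted to C6H5NH3+; total volume = 0.05422 L, so [C6H5NH3+] = 0.01039/0.05422 = 0.1916 M.
Ka(C6H5NH3+) = Kw/Kb = 1.0e-14 / 4.3 x 10^-10 = 2.33e-5.
[H^+] = sqrt(Ka x [C6H5NH3+]) = sqrt(2.33e-5 x 0.1916) = 0.00211 M.
pH = -log(0.00211) = 2.68.

2.68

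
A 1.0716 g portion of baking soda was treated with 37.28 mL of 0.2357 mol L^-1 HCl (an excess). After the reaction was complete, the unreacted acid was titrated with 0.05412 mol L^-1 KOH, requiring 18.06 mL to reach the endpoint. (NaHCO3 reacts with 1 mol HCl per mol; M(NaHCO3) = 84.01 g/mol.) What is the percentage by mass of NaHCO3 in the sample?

61.2%

Total n(HCl) added = 0.2357 x 0.03728 = 0.008787 mol.
n(KOH) used = 0.05412 x 0.01806 = 0.0009774 mol, which equals the excess n(HCl).
So n(HCl) consumed by the sample = 0.008787 - 0.0009774 = 0.007809 mol.
n(NaHCO3) = 0.007809 / 1 = 0.007809 mol.
mass NaHCO3 = 0.007809 x 84.01 = 0.6561 g, so %NaHCO3 = 0.6561/1.0716 x 100 = 61.2%.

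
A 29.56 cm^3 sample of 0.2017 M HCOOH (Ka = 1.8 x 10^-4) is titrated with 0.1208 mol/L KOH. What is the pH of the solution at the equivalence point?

8.31

n(HCOOH) = 0.2017 x 0.02956 = 0.005962 mol; V(KOH) at equivalence = 0.005962/0.1208 = 0.04936 L.
At equivalence all the acid is converted to HCOO-; total volume = 0.02956 + 0.04936 = 0.07892 L, so [HCOO-] = 0.005962/0.07892 = 0.07555 M.
Kb = Kw/Ka = 1.0e-14 / 1.8 x 10^-4 = 5.56e-11.
[OH^-] = sqrt(Kb x [HCOO-]) = sqrt(5.56e-11 x 0.07555) = 2.05e-6 M.
pOH = 5.69, so pH = 14.00 - 5.69 = 8.31.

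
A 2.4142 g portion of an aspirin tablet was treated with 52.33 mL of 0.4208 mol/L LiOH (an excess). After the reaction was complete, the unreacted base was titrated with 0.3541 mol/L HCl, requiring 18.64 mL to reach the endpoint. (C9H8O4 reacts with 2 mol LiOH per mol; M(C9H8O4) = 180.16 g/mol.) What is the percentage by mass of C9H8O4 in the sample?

Total n(LiOH) added = 0.4208 x 0.05233 = 0.02202 mol.
n(HCl) used = 0.3541 x 0.01864 = 0.006600 mol, which equals the excess n(LiOH).
So n(LiOH) consumed by the sample = 0.02202 - 0.006600 = 0.01542 mol.
n(C9H8O4) = 0.01542 / 2 = 0.007710 mol.
mass C9H8O4 = 0.007710 x 180.16 = 1.389 g, so %C9H8O4 = 1.389/2.4142 x 100 = 57.5%.

57.5%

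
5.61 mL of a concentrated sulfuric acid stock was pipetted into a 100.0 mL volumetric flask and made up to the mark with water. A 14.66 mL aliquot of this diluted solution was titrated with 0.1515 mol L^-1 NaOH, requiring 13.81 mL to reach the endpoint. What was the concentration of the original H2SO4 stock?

1.27 M

n(NaOH) = 0.1515 x 0.01381 = 0.002092 mol.
n(H2SO4) in the aliquot = 0.002092 x 1/2 = 0.001046 mol.
[diluted H2SO4] = 0.001046 / 0.01466 = 0.07136 M.
Dilution factor = 100.0/5.610 = 17.83, so [stock] = 0.07136 x 17.83 = 1.27 M.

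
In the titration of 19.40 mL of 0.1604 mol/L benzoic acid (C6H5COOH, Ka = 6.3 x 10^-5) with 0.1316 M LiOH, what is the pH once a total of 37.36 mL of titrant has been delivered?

12.50

n(acid) = 0.1604 x 0.01940 = 0.003112 mol; n(LiOH) added = 0.1316 x 0.03736 = 0.004917 mol.
Base is in excess by 0.004917 - 0.003112 = 0.001805 mol in a total volume of 0.05676 L.
[OH^-] = 0.001805/0.05676 = 0.03180 M, so pOH = 1.50 and pH = 14.00 - 1.50 = 12.50.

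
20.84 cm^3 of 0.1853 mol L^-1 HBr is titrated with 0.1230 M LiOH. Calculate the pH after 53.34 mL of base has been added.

n(acid) = 0.1853 x 0.02084 = 0.003862 mol; n(LiOH) added = 0.1230 x 0.05334 = 0.006561 mol.
Base is in excess by 0.006561 - 0.003862 = 0.002699 mol in a total volume of 0.07418 L.
[OH^-] = 0.002699/0.07418 = 0.03639 M, so pOH = 1.44 and pH = 14.00 - 1.44 = 12.56.

12.56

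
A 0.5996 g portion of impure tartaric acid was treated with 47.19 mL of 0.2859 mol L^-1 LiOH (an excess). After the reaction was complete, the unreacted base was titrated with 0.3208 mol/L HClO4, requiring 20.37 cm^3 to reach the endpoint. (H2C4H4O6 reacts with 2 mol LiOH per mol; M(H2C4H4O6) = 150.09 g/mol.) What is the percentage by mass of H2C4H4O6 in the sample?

Total n(LiOH) added = 0.2859 x 0.04719 = 0.01349 mol.
n(HClO4) used = 0.3208 x 0.02037 = 0.006535 mol, which equals the excess n(LiOH).
So n(LiOH) consumed by the sample = 0.01349 - 0.006535 = 0.006957 mol.
n(H2C4H4O6) = 0.006957 / 2 = 0.003478 mol.
mass H2C4H4O6 = 0.003478 x 150.09 = 0.5221 g, so %H2C4H4O6 = 0.5221/0.5996 x 100 = 87.1%.

87.1%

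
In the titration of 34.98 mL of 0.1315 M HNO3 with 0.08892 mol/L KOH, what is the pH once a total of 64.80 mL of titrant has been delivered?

12.07

n(acid) = 0.1315 x 0.03498 = 0.004600 mol; n(KOH) added = 0.08892 x 0.06480 = 0.005762 mol.
Base is in excess by 0.005762 - 0.004600 = 0.001162 mol in a total volume of 0.09978 L.
[OH^-] = 0.001162/0.09978 = 0.01165 M, so pOH = 1.93 and pH = 14.00 - 1.93 = 12.07.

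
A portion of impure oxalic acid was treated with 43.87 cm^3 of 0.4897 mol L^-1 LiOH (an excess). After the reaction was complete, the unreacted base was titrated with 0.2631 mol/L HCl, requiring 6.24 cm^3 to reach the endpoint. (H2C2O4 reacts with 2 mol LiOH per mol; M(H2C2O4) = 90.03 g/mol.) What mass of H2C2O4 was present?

Total n(LiOH) added = 0.4897 x 0.04387 = 0.02148 mol.
n(HCl) used = 0.2631 x 0.006240 = 0.001642 mol, which equals the excess n(LiOH).
So n(LiOH) consumed by the sample = 0.02148 - 0.001642 = 0.01984 mol.
n(H2C2O4) = 0.01984 / 2 = 0.009921 mol.
mass = 0.009921 mol x 90.03 g/mol = 0.893 g.

0.893 g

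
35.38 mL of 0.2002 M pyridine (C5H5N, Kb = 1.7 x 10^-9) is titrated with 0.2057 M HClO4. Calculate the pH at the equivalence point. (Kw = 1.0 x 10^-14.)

n(C5H5N) = 0.2002 x 0.03538 = 0.007083 mol; V(HClO4) at equivalence = 0.007083/0.2057 = 0.03443 L.
At equivalence the base is fully converted to C5H5NH+; total volume = 0.06981 L, so [C5H5NH+] = 0.007083/0.06981 = 0.1015 M.
Ka(C5H5NH+) = Kw/Kb = 1.0e-14 / 1.7 x 10^-9 = 5.88e-6.
[H^+] = sqrt(Ka x [C5H5NH+]) = sqrt(5.88e-6 x 0.1015) = 0.000773 M.
pH = -log(0.000773) = 3.11.

3.11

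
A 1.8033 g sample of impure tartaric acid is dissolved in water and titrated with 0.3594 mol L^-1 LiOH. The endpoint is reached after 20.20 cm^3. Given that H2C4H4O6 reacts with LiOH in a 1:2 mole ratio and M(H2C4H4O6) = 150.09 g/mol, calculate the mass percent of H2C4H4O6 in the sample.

30.2%

n(LiOH) = 0.3594 x 0.02020 = 0.007260 mol.
n(H2C4H4O6) = 0.007260 / 2 = 0.003630 mol.
mass of H2C4H4O6 = 0.003630 x 150.09 = 0.5448 g.
% purity = 0.5448 / 1.8033 x 100 = 30.2%.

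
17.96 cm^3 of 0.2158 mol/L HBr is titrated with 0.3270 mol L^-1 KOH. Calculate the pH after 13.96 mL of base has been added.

12.33

n(acid) = 0.2158 x 0.01796 = 0.003876 mol; n(KOH) added = 0.3270 x 0.01396 = 0.004565 mol.
Base is in excess by 0.004565 - 0.003876 = 0.0006892 mol in a total volume of 0.03192 L.
[OH^-] = 0.0006892/0.03192 = 0.02159 M, so pOH = 1.67 and pH = 14.00 - 1.67 = 12.33.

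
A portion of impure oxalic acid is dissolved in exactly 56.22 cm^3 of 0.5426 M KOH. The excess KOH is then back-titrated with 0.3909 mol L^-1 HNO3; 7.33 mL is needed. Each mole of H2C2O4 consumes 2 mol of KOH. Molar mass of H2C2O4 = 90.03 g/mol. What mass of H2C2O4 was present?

Total n(KOH) added = 0.5426 x 0.05622 = 0.03050 mol.
n(HNO3) used = 0.3909 x 0.007330 = 0.002865 mol, which equals the excess n(KOH).
So n(KOH) consumed by the sample = 0.03050 - 0.002865 = 0.02764 mol.
n(H2C2O4) = 0.02764 / 2 = 0.01382 mol.
mass = 0.01382 mol x 90.03 g/mol = 1.24 g.

1.24 g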